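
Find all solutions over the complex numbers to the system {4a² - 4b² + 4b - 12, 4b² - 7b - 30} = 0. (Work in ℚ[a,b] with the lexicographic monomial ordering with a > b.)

{(-3, -2), (3, -2), (-sqrt(213)/4, 15/4), (sqrt(213)/4, 15/4)}

Compute a lex Gröbner basis by Buchberger's algorithm.
f_1 = 4a² - 4b² + 4b - 12, LT = a².
f_2 = 4b² - 7b - 30, LT = b².

The S-polynomials (S(f_1,f_2)) all reduce to 0 modulo the current basis, so we have a Gröbner basis.
Inter-reduce: drop elements whose leading term is divisible by another's, tail-reduce, and make monic.
Reduced Gröbner basis: {a² - ¾b - 21/2, b² - 7/4b - 15/2}.

Since the basis is lex-ordered, b² - 7/4b - 15/2 is univariate in b. Its roots are {-2, 15/4}. Back-substituting each root into the other basis elements fixes the other coordinates.
  b = -2: the earlier basis element becomes a² - 9 = 0, giving a = -3, 3 — points (-3, -2), (3, -2).
  b = 15/4: the earlier basis element becomes a² - 213/16 = 0, giving a = -sqrt(213)/4, sqrt(213)/4 — points (-sqrt(213)/4, 15/4), (sqrt(213)/4, 15/4).
A lex Gröbner basis triangularizes the system, enabling back-substitution.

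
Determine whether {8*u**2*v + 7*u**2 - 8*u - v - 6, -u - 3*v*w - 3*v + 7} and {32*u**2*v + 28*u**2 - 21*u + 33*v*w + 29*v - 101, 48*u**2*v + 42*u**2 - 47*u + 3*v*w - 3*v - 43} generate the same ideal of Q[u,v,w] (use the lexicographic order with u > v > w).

Yes, the ideals are equal.

Two ideals are equal iff their reduced Gröbner bases coincide (the reduced basis is unique for a fixed ordering).
Buchberger on the first generating set:
f_1 = 8*u**2*v + 7*u**2 - 8*u - v - 6, LT = u**2*v.
f_2 = -u - 3*v*w - 3*v + 7, LT = u.

S(f_1,f_2): lcm = u**2*v. S = 7/8*u**2 - 3*u*v**2*w - 3*u*v**2 + 7*u*v - u - 1/8*v - 3/4.
  leading term u**2: subtract (-7/8*u)·f_2 from 7/8*u**2 - 3*u*v**2*w - 3*u*v**2 + 7*u*v - u - 1/8*v - 3/4 → -3*u*v**2*w - 3*u*v**2 - 21/8*u*v*w + 35/8*u*v + 41/8*u - 1/8*v - 3/4
  leading term u*v**2*w: subtract (3*v**2*w)·f_2 from -3*u*v**2*w - 3*u*v**2 - 21/8*u*v*w + 35/8*u*v + 41/8*u - 1/8*v - 3/4 → -3*u*v**2 - 21/8*u*v*w + 35/8*u*v + 41/8*u + 9*v**3*w**2 + 9*v**3*w - 21*v**2*w - 1/8*v - 3/4
  leading term u*v**2: subtract (3*v**2)·f_2 from -3*u*v**2 - 21/8*u*v*w + 35/8*u*v + 41/8*u + 9*v**3*w**2 + 9*v**3*w - 21*v**2*w - 1/8*v - 3/4 → -21/8*u*v*w + 35/8*u*v + 41/8*u + 9*v**3*w**2 + 18*v**3*w + 9*v**3 - 21*v**2*w - 21*v**2 - 1/8*v - 3/4
  leading term u*v*w: subtract (21/8*v*w)·f_2 from -21/8*u*v*w + 35/8*u*v + 41/8*u + 9*v**3*w**2 + 18*v**3*w + 9*v**3 - 21*v**2*w - 21*v**2 - 1/8*v - 3/4 → 35/8*u*v + 41/8*u + 9*v**3*w**2 + 18*v**3*w + 9*v**3 + 63/8*v**2*w**2 - 105/8*v**2*w - 21*v**2 - 147/8*v*w - 1/8*v - 3/4
  leading term u*v: subtract (-35/8*v)·f_2 from 35/8*u*v + 41/8*u + 9*v**3*w**2 + 18*v**3*w + 9*v**3 + 63/8*v**2*w**2 - 105/8*v**2*w - 21*v**2 - 147/8*v*w - 1/8*v - 3/4 → 41/8*u + 9*v**3*w**2 + 18*v**3*w + 9*v**3 + 63/8*v**2*w**2 - 105/4*v**2*w - 273/8*v**2 - 147/8*v*w + 61/2*v - 3/4
  leading term u: subtract (-41/8)·f_2 from 41/8*u + 9*v**3*w**2 + 18*v**3*w + 9*v**3 + 63/8*v**2*w**2 - 105/4*v**2*w - 273/8*v**2 - 147/8*v*w + 61/2*v - 3/4 → 9*v**3*w**2 + 18*v**3*w + 9*v**3 + 63/8*v**2*w**2 - 105/4*v**2*w - 273/8*v**2 - 135/4*v*w + 121/8*v + 281/8
  leading term v**3*w**2: no divisor's leading term divides it; move 9*v**3*w**2 to the remainder.
  leading term v**3*w: no divisor's leading term divides it; move 18*v**3*w to the remainder.
  leading term v**3: no divisor's leading term divides it; move 9*v**3 to the remainder.
  leading term v**2*w**2: no divisor's leading term divides it; move 63/8*v**2*w**2 to the remainder.
  leading term v**2*w: no divisor's leading term divides it; move -105/4*v**2*w to the remainder.
  leading term v**2: no divisor's leading term divides it; move -273/8*v**2 to the remainder.
  leading term v*w: no divisor's leading term divides it; move -135/4*v*w to the remainder.
  leading term v: no divisor's leading term divides it; move 121/8*v to the remainder.
  leading term 1: no divisor's leading term divides it; move 281/8 to the remainder.
  remainder 9*v**3*w**2 + 18*v**3*w + 9*v**3 + 63/8*v**2*w**2 - 105/4*v**2*w - 273/8*v**2 - 135/4*v*w + 121/8*v + 281/8 ≠ 0; add g_3 = 9*v**3*w**2 + 18*v**3*w + 9*v**3 + 63/8*v**2*w**2 - 105/4*v**2*w - 273/8*v**2 - 135/4*v*w + 121/8*v + 281/8 to the basis.

The other S-polynomials (S(f_1,g_3), S(f_2,g_3)) all reduce to 0 modulo the current basis, so we have a Gröbner basis.
Inter-reduce: drop elements whose leading term is divisible by another's, tail-reduce, and make monic.
Reduced Gröbner basis: {u + 3*v*w + 3*v - 7, v**3*w**2 + 2*v**3*w + v**3 + 7/8*v**2*w**2 - 35/12*v**2*w - 91/24*v**2 - 15/4*v*w + 121/72*v + 281/72}.

Buchberger on the second generating set:
h_1 = 32*u**2*v + 28*u**2 - 21*u + 33*v*w + 29*v - 101, LT = u**2*v.
h_2 = 48*u**2*v + 42*u**2 - 47*u + 3*v*w - 3*v - 43, LT = u**2*v.

S(h_1,h_2): lcm = u**2*v. S = 31/96*u + 31/32*v*w + 31/32*v - 217/96.
  leading term u: no divisor's leading term divides it; move 31/96*u to the remainder.
  leading term v*w: no divisor's leading term divides it; move 31/32*v*w to the remainder.
  leading term v: no divisor's leading term divides it; move 31/32*v to the remainder.
  leading term 1: no divisor's leading term divides it; move -217/96 to the remainder.
  remainder 31/96*u + 31/32*v*w + 31/32*v - 217/96 ≠ 0; add k_3 = 31/96*u + 31/32*v*w + 31/32*v - 217/96 to the basis.

S(h_1,k_3): lcm = u**2*v. S = 7/8*u**2 - 3*u*v**2*w - 3*u*v**2 + 7*u*v - 21/32*u + 33/32*v*w + 29/32*v - 101/32.
  leading term u**2: subtract (84/31*u)·k_3 from 7/8*u**2 - 3*u*v**2*w - 3*u*v**2 + 7*u*v - 21/32*u + 33/32*v*w + 29/32*v - 101/32 → -3*u*v**2*w - 3*u*v**2 - 21/8*u*v*w + 35/8*u*v + 175/32*u + 33/32*v*w + 29/32*v - 101/32
  leading term u*v**2*w: subtract (-288/31*v**2*w)·k_3 from -3*u*v**2*w - 3*u*v**2 - 21/8*u*v*w + 35/8*u*v + 175/32*u + 33/32*v*w + 29/32*v - 101/32 → -3*u*v**2 - 21/8*u*v*w + 35/8*u*v + 175/32*u + 9*v**3*w**2 + 9*v**3*w - 21*v**2*w + 33/32*v*w + 29/32*v - 101/32
  leading term u*v**2: subtract (-288/31*v**2)·k_3 from -3*u*v**2 - 21/8*u*v*w + 35/8*u*v + 175/32*u + 9*v**3*w**2 + 9*v**3*w - 21*v**2*w + 33/32*v*w + 29/32*v - 101/32 → -21/8*u*v*w + 35/8*u*v + 175/32*u + 9*v**3*w**2 + 18*v**3*w + 9*v**3 - 21*v**2*w - 21*v**2 + 33/32*v*w + 29/32*v - 101/32
  leading term u*v*w: subtract (-252/31*v*w)·k_3 from -21/8*u*v*w + 35/8*u*v + 175/32*u + 9*v**3*w**2 + 18*v**3*w + 9*v**3 - 21*v**2*w - 21*v**2 + 33/32*v*w + 29/32*v - 101/32 → 35/8*u*v + 175/32*u + 9*v**3*w**2 + 18*v**3*w + 9*v**3 + 63/8*v**2*w**2 - 105/8*v**2*w - 21*v**2 - 555/32*v*w + 29/32*v - 101/32
  leading term u*v: subtract (420/31*v)·k_3 from 35/8*u*v + 175/32*u + 9*v**3*w**2 + 18*v**3*w + 9*v**3 + 63/8*v**2*w**2 - 105/8*v**2*w - 21*v**2 - 555/32*v*w + 29/32*v - 101/32 → 175/32*u + 9*v**3*w**2 + 18*v**3*w + 9*v**3 + 63/8*v**2*w**2 - 105/4*v**2*w - 273/8*v**2 - 555/32*v*w + 1009/32*v - 101/32
  leading term u: subtract (525/31)·k_3 from 175/32*u + 9*v**3*w**2 + 18*v**3*w + 9*v**3 + 63/8*v**2*w**2 - 105/4*v**2*w - 273/8*v**2 - 555/32*v*w + 1009/32*v - 101/32 → 9*v**3*w**2 + 18*v**3*w + 9*v**3 + 63/8*v**2*w**2 - 105/4*v**2*w - 273/8*v**2 - 135/4*v*w + 121/8*v + 281/8
  leading term v**3*w**2: no divisor's leading term divides it; move 9*v**3*w**2 to the remainder.
  leading term v**3*w: no divisor's leading term divides it; move 18*v**3*w to the remainder.
  leading term v**3: no divisor's leading term divides it; move 9*v**3 to the remainder.
  leading term v**2*w**2: no divisor's leading term divides it; move 63/8*v**2*w**2 to the remainder.
  leading term v**2*w: no divisor's leading term divides it; move -105/4*v**2*w to the remainder.
  leading term v**2: no divisor's leading term divides it; move -273/8*v**2 to the remainder.
  leading term v*w: no divisor's leading term divides it; move -135/4*v*w to the remainder.
  leading term v: no divisor's leading term divides it; move 121/8*v to the remainder.
  leading term 1: no divisor's leading term divides it; move 281/8 to the remainder.
  remainder 9*v**3*w**2 + 18*v**3*w + 9*v**3 + 63/8*v**2*w**2 - 105/4*v**2*w - 273/8*v**2 - 135/4*v*w + 121/8*v + 281/8 ≠ 0; add k_4 = 9*v**3*w**2 + 18*v**3*w + 9*v**3 + 63/8*v**2*w**2 - 105/4*v**2*w - 273/8*v**2 - 135/4*v*w + 121/8*v + 281/8 to the basis.

The other S-polynomials (S(h_2,k_3), S(h_1,k_4), S(h_2,k_4), S(k_3,k_4)) all reduce to 0 modulo the current basis, so we have a Gröbner basis.
Inter-reduce: drop elements whose leading term is divisible by another's, tail-reduce, and make monic.
Reduced Gröbner basis: {u + 3*v*w + 3*v - 7, v**3*w**2 + 2*v**3*w + v**3 + 7/8*v**2*w**2 - 35/12*v**2*w - 91/24*v**2 - 15/4*v*w + 121/72*v + 281/72}.

The two bases agree; hence the ideals are identical.
The choice of monomial ordering does not affect the verdict — as long as both bases are computed under the same ordering, their equality decides ideal equality.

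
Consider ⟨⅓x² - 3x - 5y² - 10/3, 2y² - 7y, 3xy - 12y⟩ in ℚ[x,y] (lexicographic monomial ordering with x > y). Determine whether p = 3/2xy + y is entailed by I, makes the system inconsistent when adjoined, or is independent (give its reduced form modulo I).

3/2xy + y lies in I (it reduces to 0).

First compute the reduced Gröbner basis of I by Buchberger's algorithm.
f_1 = ⅓x² - 3x - 5y² - 10/3, LT = x².
f_2 = 2y² - 7y, LT = y².
f_3 = 3xy - 12y, LT = xy.

S(f_1,f_3): lcm = x²y. S = -5xy - 15y³ - 10y.
  leading term xy: subtract (-5/3)·f_3 from -5xy - 15y³ - 10y → -15y³ - 30y
  leading term y³: subtract (-15/2y)·f_2 from -15y³ - 30y → -105/2y² - 30y
  leading term y²: subtract (-105/4)·f_2 from -105/2y² - 30y → -855/4y
  leading term y: no divisor's leading term divides it; move -855/4y to the remainder.
  remainder -855/4y ≠ 0; add h_4 = -855/4y to the basis.

The other S-polynomials (S(f_1,f_2), S(f_2,f_3), S(f_1,h_4), S(f_2,h_4), S(f_3,h_4)) all reduce to 0 modulo the current basis, so we have a Gröbner basis.
Inter-reduce: drop elements whose leading term is divisible by another's, tail-reduce, and make monic.
Reduced Gröbner basis: {x² - 9x - 10, y}.
Label its elements g_1 = x² - 9x - 10, g_2 = y.

Reduce p = 3/2xy + y modulo G:
  leading term xy: subtract (3/2x)·g_2 from 3/2xy + y → y
  leading term y: subtract (1)·g_2 from y → 0
  normal form = 0.
Since the normal form is 0, p ∈ I.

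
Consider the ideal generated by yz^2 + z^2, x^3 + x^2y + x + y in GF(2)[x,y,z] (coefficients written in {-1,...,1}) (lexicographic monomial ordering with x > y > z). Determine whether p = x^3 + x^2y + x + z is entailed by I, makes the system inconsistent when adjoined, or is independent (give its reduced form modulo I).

x^3 + x^2y + x + z is independent of I; its normal form modulo I is y + z.

First compute the reduced Gröbner basis of I by Buchberger's algorithm.
f_1 = yz^2 + z^2, LT = yz^2.
f_2 = x^3 + x^2y + x + y, LT = x^3.

The S-polynomials (S(f_1,f_2)) all reduce to 0 modulo the current basis, so we have a Gröbner basis.
Inter-reduce: drop elements whose leading term is divisible by another's, tail-reduce, and make monic.
Reduced Gröbner basis: {x^3 + x^2y + x + y, yz^2 + z^2}.
Label its elements g_1 = x^3 + x^2y + x + y, g_2 = yz^2 + z^2.

Reduce p = x^3 + x^2y + x + z modulo G:
  leading term x^3: subtract (1)·g_1 from x^3 + x^2y + x + z → y + z
  leading term y: no divisor's leading term divides it; move y to the remainder.
  leading term z: no divisor's leading term divides it; move z to the remainder.
  normal form = y + z.
The normal form is nonzero, so p ∉ I. Since p minus its normal form lies in I, I + (p) = I + (r) where r = y + z; decide whether this ideal is the whole ring.
Run Buchberger on G together with r (pairs among the g_i already reduce to 0 since G is a Gröbner basis):
g_1 = x^3 + x^2y + x + y, LT = x^3.
g_2 = yz^2 + z^2, LT = yz^2.
r = y + z, LT = y.

S(g_2,r): lcm = yz^2. S = z^3 + z^2.
  leading term z^3: no divisor's leading term divides it; move z^3 to the remainder.
  leading term z^2: no divisor's leading term divides it; move z^2 to the remainder.
  remainder z^3 + z^2 ≠ 0; add m_4 = z^3 + z^2 to the basis.

The other S-polynomials (S(g_1,g_2), S(g_1,r), S(g_1,m_4), S(g_2,m_4), S(r,m_4)) all reduce to 0 modulo the current basis, so we have a Gröbner basis.
Inter-reduce: drop elements whose leading term is divisible by another's, tail-reduce, and make monic.
Reduced Gröbner basis: {x^3 + x^2z + x + z, y + z, z^3 + z^2}.
The reduced Gröbner basis of I + (p) is {x^3 + x^2z + x + z, y + z, z^3 + z^2} ≠ {1}, a proper ideal, so the enlarged system stays consistent: p is independent of I, with normal form y + z.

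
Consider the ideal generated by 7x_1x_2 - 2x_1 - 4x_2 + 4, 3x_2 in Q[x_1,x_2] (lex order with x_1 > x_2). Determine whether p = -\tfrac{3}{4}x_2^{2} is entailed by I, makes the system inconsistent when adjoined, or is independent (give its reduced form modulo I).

First compute the reduced Gröbner basis of I by Buchberger's algorithm.
f_1 = 7x_1x_2 - 2x_1 - 4x_2 + 4, LT = x_1x_2.
f_2 = 3x_2, LT = x_2.

S(f_1,f_2): lcm = x_1x_2. S = -\tfrac{2}{7}x_1 - \tfrac{4}{7}x_2 + \tfrac{4}{7}.
  leading term x_1: no divisor's leading term divides it; move -\tfrac{2}{7}x_1 to the remainder.
  leading term x_2: subtract (-\tfrac{4}{21})·f_2 from -\tfrac{4}{7}x_2 + \tfrac{4}{7} → \tfrac{4}{7}
  leading term 1: no divisor's leading term divides it; move \tfrac{4}{7} to the remainder.
  remainder -\tfrac{2}{7}x_1 + \tfrac{4}{7} ≠ 0; add h_3 = -\tfrac{2}{7}x_1 + \tfrac{4}{7} to the basis.

The other S-polynomials (S(f_1,h_3), S(f_2,h_3)) all reduce to 0 modulo the current basis, so we have a Gröbner basis.
Inter-reduce: drop elements whose leading term is divisible by another's, tail-reduce, and make monic.
Reduced Gröbner basis: {x_1 - 2, x_2}.
Label its elements g_1 = x_1 - 2, g_2 = x_2.

Reduce p = -\tfrac{3}{4}x_2^{2} modulo G:
  leading term x_2^{2}: subtract (-\tfrac{3}{4}x_2)·g_2 from -\tfrac{3}{4}x_2^{2} → 0
  normal form = 0.
Since the normal form is 0, p ∈ I.

The remainder on division by a Gröbner basis is unique — it is the normal form.

-\tfrac{3}{4}x_2^{2} lies in I (it reduces to 0).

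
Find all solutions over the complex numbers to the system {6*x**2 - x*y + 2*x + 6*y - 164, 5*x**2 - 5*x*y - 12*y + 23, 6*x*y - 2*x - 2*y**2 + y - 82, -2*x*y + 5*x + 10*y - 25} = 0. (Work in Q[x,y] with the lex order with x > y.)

{(5, 4)}

Compute a lex Gröbner basis by Buchberger's algorithm.
f_1 = 6*x**2 - x*y + 2*x + 6*y - 164, LT = x**2.
f_2 = 5*x**2 - 5*x*y - 12*y + 23, LT = x**2.
f_3 = 6*x*y - 2*x - 2*y**2 + y - 82, LT = x*y.
f_4 = -2*x*y + 5*x + 10*y - 25, LT = x*y.

S(f_1,f_2): lcm = x**2. S = 5/6*x*y + 1/3*x + 17/5*y - 479/15.
  reduce S modulo (f_1, f_2, f_3, f_4):
  remainder 11/18*x + 5/18*y**2 + 587/180*y - 1849/90 ≠ 0; add h_5 = 11/18*x + 5/18*y**2 + 587/180*y - 1849/90 to the basis.

S(f_1,f_3): lcm = x**2*y. S = 1/3*x**2 + 1/6*x*y**2 + 1/6*x*y + 41/3*x + y**2 - 82/3*y.
  reduce S modulo (f_1, f_2, f_3, f_4, h_5):
  remainder 1/18*y**3 - 185/36*y**2 - 1474/15*y + 7076/15 ≠ 0; add h_6 = 1/18*y**3 - 185/36*y**2 - 1474/15*y + 7076/15 to the basis.

S(f_1,f_4): lcm = x**2*y. S = 5/2*x**2 - 1/6*x*y**2 + 16/3*x*y - 25/2*x + y**2 - 82/3*y.
  reduce S modulo (f_1, f_2, f_3, f_4, h_5, h_6):
  remainder 197/66*y**2 - 15467/220*y + 38521/165 ≠ 0; add h_7 = 197/66*y**2 - 15467/220*y + 38521/165 to the basis.

S(f_2,f_3): lcm = x**2*y. S = 1/3*x**2 - 2/3*x*y**2 - 1/6*x*y + 41/3*x - 12/5*y**2 + 23/5*y.
  reduce S modulo (f_1, f_2, f_3, f_4, h_5, h_6, h_7):
  remainder -5684586/4925*y + 22738344/4925 ≠ 0; add h_8 = -5684586/4925*y + 22738344/4925 to the basis.

The other S-polynomials (S(f_2,f_4), S(f_3,f_4), S(f_1,h_5), S(f_2,h_5), S(f_3,h_5), S(f_4,h_5), S(f_1,h_6), S(f_2,h_6), S(f_3,h_6), S(f_4,h_6), S(h_5,h_6), S(f_1,h_7), S(f_2,h_7), S(f_3,h_7), S(f_4,h_7), S(h_5,h_7), S(h_6,h_7), S(f_1,h_8), S(f_2,h_8), S(f_3,h_8), S(f_4,h_8), S(h_5,h_8), S(h_6,h_8), S(h_7,h_8)) all reduce to 0 modulo the current basis, so we have a Gröbner basis.
Inter-reduce: drop elements whose leading term is divisible by another's, tail-reduce, and make monic.
Reduced Gröbner basis: {x - 5, y - 4}.

Since the basis is lex-ordered, y - 4 is univariate in y. Its roots are {4}. Back-substituting each root into the other basis elements fixes the other coordinates.
  y = 4: the earlier basis element becomes x - 5 = 0, giving x = 5 — point (5, 4).
A lex Gröbner basis triangularizes the system, enabling back-substitution.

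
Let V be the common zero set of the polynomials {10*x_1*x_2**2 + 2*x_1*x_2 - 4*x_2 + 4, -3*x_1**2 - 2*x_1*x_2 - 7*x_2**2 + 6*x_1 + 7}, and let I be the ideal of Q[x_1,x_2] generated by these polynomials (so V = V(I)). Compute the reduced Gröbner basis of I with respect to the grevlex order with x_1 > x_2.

G = {x_2**4 + 1/5*x_2**3 + 6/35*x_1*x_2 - 31/35*x_2**2 - 6/35*x_1 - 23/35*x_2 + 12/35, x_1*x_2**2 + 1/5*x_1*x_2 - 2/5*x_2 + 2/5, x_1**2 + 2/3*x_1*x_2 + 7/3*x_2**2 - 2*x_1 - 7/3}

f_1 = 10*x_1*x_2**2 + 2*x_1*x_2 - 4*x_2 + 4, LT = x_1*x_2**2.
f_2 = -3*x_1**2 - 2*x_1*x_2 - 7*x_2**2 + 6*x_1 + 7, LT = x_1**2.

S(f_1,f_2): lcm = x_1**2*x_2**2. S = -2/3*x_1*x_2**3 - 7/3*x_2**4 + 1/5*x_1**2*x_2 + 2*x_1*x_2**2 - 2/5*x_1*x_2 + 7/3*x_2**2 + 2/5*x_1.
  leading term x_1*x_2**3: subtract (-1/15*x_2)·f_1 from -2/3*x_1*x_2**3 - 7/3*x_2**4 + 1/5*x_1**2*x_2 + 2*x_1*x_2**2 - 2/5*x_1*x_2 + 7/3*x_2**2 + 2/5*x_1 → -7/3*x_2**4 + 1/5*x_1**2*x_2 + 32/15*x_1*x_2**2 - 2/5*x_1*x_2 + 31/15*x_2**2 + 2/5*x_1 + 4/15*x_2
  leading term x_2**4: no divisor's leading term divides it; move -7/3*x_2**4 to the remainder.
  leading term x_1**2*x_2: subtract (-1/15*x_2)·f_2 from 1/5*x_1**2*x_2 + 32/15*x_1*x_2**2 - 2/5*x_1*x_2 + 31/15*x_2**2 + 2/5*x_1 + 4/15*x_2 → 2*x_1*x_2**2 - 7/15*x_2**3 + 31/15*x_2**2 + 2/5*x_1 + 11/15*x_2
  leading term x_1*x_2**2: subtract (1/5)·f_1 from 2*x_1*x_2**2 - 7/15*x_2**3 + 31/15*x_2**2 + 2/5*x_1 + 11/15*x_2 → -7/15*x_2**3 - 2/5*x_1*x_2 + 31/15*x_2**2 + 2/5*x_1 + 23/15*x_2 - 4/5
  leading term x_2**3: no divisor's leading term divides it; move -7/15*x_2**3 to the remainder.
  leading term x_1*x_2: no divisor's leading term divides it; move -2/5*x_1*x_2 to the remainder.
  leading term x_2**2: no divisor's leading term divides it; move 31/15*x_2**2 to the remainder.
  leading term x_1: no divisor's leading term divides it; move 2/5*x_1 to the remainder.
  leading term x_2: no divisor's leading term divides it; move 23/15*x_2 to the remainder.
  leading term 1: no divisor's leading term divides it; move -4/5 to the remainder.
  remainder -7/3*x_2**4 - 7/15*x_2**3 - 2/5*x_1*x_2 + 31/15*x_2**2 + 2/5*x_1 + 23/15*x_2 - 4/5 ≠ 0; add g_3 = -7/3*x_2**4 - 7/15*x_2**3 - 2/5*x_1*x_2 + 31/15*x_2**2 + 2/5*x_1 + 23/15*x_2 - 4/5 to the basis.

The other S-polynomials (S(f_1,g_3), S(f_2,g_3)) all reduce to 0 modulo the current basis, so we have a Gröbner basis.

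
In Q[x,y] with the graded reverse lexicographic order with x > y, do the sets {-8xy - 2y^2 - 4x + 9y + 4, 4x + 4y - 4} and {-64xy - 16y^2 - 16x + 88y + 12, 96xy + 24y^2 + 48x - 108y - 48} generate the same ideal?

No, the ideals differ.

Two ideals are equal iff their reduced Gröbner bases coincide (the reduced basis is unique for a fixed ordering).
Buchberger on the first generating set:
f_1 = -8xy - 2y^2 - 4x + 9y + 4, LT = xy.
f_2 = 4x + 4y - 4, LT = x.

S(f_1,f_2): lcm = xy. S = -3/4y^2 + 1/2x - 1/8y - 1/2.
  leading term y^2: no divisor's leading term divides it; move -3/4y^2 to the remainder.
  leading term x: subtract (1/8)·f_2 from 1/2x - 1/8y - 1/2 → -5/8y
  leading term y: no divisor's leading term divides it; move -5/8y to the remainder.
  remainder -3/4y^2 - 5/8y ≠ 0; add g_3 = -3/4y^2 - 5/8y to the basis.

The other S-polynomials (S(f_1,g_3), S(f_2,g_3)) all reduce to 0 modulo the current basis, so we have a Gröbner basis.
Inter-reduce: drop elements whose leading term is divisible by another's, tail-reduce, and make monic.
Reduced Gröbner basis: {y^2 + 5/6y, x + y - 1}.

Buchberger on the second generating set:
h_1 = -64xy - 16y^2 - 16x + 88y + 12, LT = xy.
h_2 = 96xy + 24y^2 + 48x - 108y - 48, LT = xy.

S(h_1,h_2): lcm = xy. S = -1/4x - 1/4y + 5/16.
  leading term x: no divisor's leading term divides it; move -1/4x to the remainder.
  leading term y: no divisor's leading term divides it; move -1/4y to the remainder.
  leading term 1: no divisor's leading term divides it; move 5/16 to the remainder.
  remainder -1/4x - 1/4y + 5/16 ≠ 0; add k_3 = -1/4x - 1/4y + 5/16 to the basis.

S(h_1,k_3): lcm = xy. S = -3/4y^2 + 1/4x - 1/8y - 3/16.
  leading term y^2: no divisor's leading term divides it; move -3/4y^2 to the remainder.
  leading term x: subtract (-1)·k_3 from 1/4x - 1/8y - 3/16 → -3/8y + 1/8
  leading term y: no divisor's leading term divides it; move -3/8y to the remainder.
  leading term 1: no divisor's leading term divides it; move 1/8 to the remainder.
  remainder -3/4y^2 - 3/8y + 1/8 ≠ 0; add k_4 = -3/4y^2 - 3/8y + 1/8 to the basis.

The other S-polynomials (S(h_2,k_3), S(h_1,k_4), S(h_2,k_4), S(k_3,k_4)) all reduce to 0 modulo the current basis, so we have a Gröbner basis.
Inter-reduce: drop elements whose leading term is divisible by another's, tail-reduce, and make monic.
Reduced Gröbner basis: {y^2 + 1/2y - 1/6, x + y - 5/4}.

These differ, so the ideals are not equal.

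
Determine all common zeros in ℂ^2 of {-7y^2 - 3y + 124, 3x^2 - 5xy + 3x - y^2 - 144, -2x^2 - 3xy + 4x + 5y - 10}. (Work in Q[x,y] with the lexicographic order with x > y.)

Compute a lex Gröbner basis by Buchberger's algorithm.
f_1 = -7y^2 - 3y + 124, LT = y^2.
f_2 = 3x^2 - 5xy + 3x - y^2 - 144, LT = x^2.
f_3 = -2x^2 - 3xy + 4x + 5y - 10, LT = x^2.

S(f_2,f_3): lcm = x^2. S = -19/6xy + 3x - 1/3y^2 + 5/2y - 53.
  leading term xy: no divisor's leading term divides it; move -19/6xy to the remainder.
  leading term x: no divisor's leading term divides it; move 3x to the remainder.
  leading term y^2: subtract (1/21)·f_1 from -1/3y^2 + 5/2y - 53 → 37/14y - 1237/21
  leading term y: no divisor's leading term divides it; move 37/14y to the remainder.
  leading term 1: no divisor's leading term divides it; move -1237/21 to the remainder.
  remainder -19/6xy + 3x + 37/14y - 1237/21 ≠ 0; add h_4 = -19/6xy + 3x + 37/14y - 1237/21 to the basis.

S(f_1,h_4): lcm = xy^2. S = 183/133xy - 124/7x + 111/133y^2 - 2474/133y.
  leading term xy: subtract (-1098/2527)·h_4 from 183/133xy - 124/7x + 111/133y^2 - 2474/133y → -41470/2527x + 111/133y^2 - 308729/17689y - 452742/17689
  leading term x: no divisor's leading term divides it; move -41470/2527x to the remainder.
  leading term y^2: subtract (-111/931)·f_1 from 111/133y^2 - 308729/17689y - 452742/17689 → -45008/2527y - 27318/2527
  leading term y: no divisor's leading term divides it; move -45008/2527y to the remainder.
  leading term 1: no divisor's leading term divides it; move -27318/2527 to the remainder.
  remainder -41470/2527x - 45008/2527y - 27318/2527 ≠ 0; add h_5 = -41470/2527x - 45008/2527y - 27318/2527 to the basis.

S(f_2,h_4): lcm = x^2y. S = 18/19x^2 - 5/3xy^2 + 244/133xy - 2474/133x - 1/3y^3 - 48y.
  leading term x^2: subtract (6/19)·f_2 from 18/19x^2 - 5/3xy^2 + 244/133xy - 2474/133x - 1/3y^3 - 48y → -5/3xy^2 + 454/133xy - 2600/133x - 1/3y^3 + 6/19y^2 - 48y + 864/19
  leading term xy^2: subtract (5/21x)·f_1 from -5/3xy^2 + 454/133xy - 2600/133x - 1/3y^3 + 6/19y^2 - 48y + 864/19 → 549/133xy - 19580/399x - 1/3y^3 + 6/19y^2 - 48y + 864/19
  leading term xy: subtract (-3294/2527)·h_4 from 549/133xy - 19580/399x - 1/3y^3 + 6/19y^2 - 48y + 864/19 → -342374/7581x - 1/3y^3 + 6/19y^2 - 788133/17689y - 553842/17689
  leading term x: subtract (5903/2145)·h_5 from -342374/7581x - 1/3y^3 + 6/19y^2 - 788133/17689y - 553842/17689 → -1/3y^3 + 6/19y^2 + 8906857/1996995y - 1038316/665665
  leading term y^3: subtract (1/21y)·f_1 from -1/3y^3 + 6/19y^2 + 8906857/1996995y - 1038316/665665 → 61/133y^2 - 961641/665665y - 1038316/665665
  leading term y^2: subtract (-61/931)·f_1 from 61/133y^2 - 961641/665665y - 1038316/665665 → -1092486/665665y + 4369944/665665
  leading term y: no divisor's leading term divides it; move -1092486/665665y to the remainder.
  leading term 1: no divisor's leading term divides it; move 4369944/665665 to the remainder.
  remainder -1092486/665665y + 4369944/665665 ≠ 0; add h_6 = -1092486/665665y + 4369944/665665 to the basis.

The other S-polynomials (S(f_1,f_2), S(f_1,f_3), S(f_3,h_4), S(f_1,h_5), S(f_2,h_5), S(f_3,h_5), S(h_4,h_5), S(f_1,h_6), S(f_2,h_6), S(f_3,h_6), S(h_4,h_6), S(h_5,h_6)) all reduce to 0 modulo the current basis, so we have a Gröbner basis.
Inter-reduce: drop elements whose leading term is divisible by another's, tail-reduce, and make monic.
Reduced Gröbner basis: {x + 5, y - 4}.

A lex Gröbner basis eliminates variables successively. Here y - 4 depends only on y, with roots {4}; lifting each root through the earlier basis elements recovers the full solutions.
  y = 4: the earlier basis element becomes x + 5 = 0, giving x = -5 — point (-5, 4).

{(-5, 4)}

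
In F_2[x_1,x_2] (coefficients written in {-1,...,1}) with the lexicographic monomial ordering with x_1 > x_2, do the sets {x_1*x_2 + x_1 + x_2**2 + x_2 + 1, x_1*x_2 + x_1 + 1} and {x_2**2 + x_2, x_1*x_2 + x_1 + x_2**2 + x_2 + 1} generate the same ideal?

For a fixed monomial order, each ideal has a unique reduced Gröbner basis; comparing bases decides equality.
Buchberger on the first generating set:
f_1 = x_1*x_2 + x_1 + x_2**2 + x_2 + 1, LT = x_1*x_2.
f_2 = x_1*x_2 + x_1 + 1, LT = x_1*x_2.

S(f_1,f_2): lcm = x_1*x_2. S = x_2**2 + x_2.
  leading term x_2**2: no divisor's leading term divides it; move x_2**2 to the remainder.
  leading term x_2: no divisor's leading term divides it; move x_2 to the remainder.
  remainder x_2**2 + x_2 ≠ 0; add g_3 = x_2**2 + x_2 to the basis.

S(f_1,g_3): lcm = x_1*x_2**2. S = x_2**3 + x_2**2 + x_2.
  leading term x_2**3: subtract (x_2)·g_3 from x_2**3 + x_2**2 + x_2 → x_2
  leading term x_2: no divisor's leading term divides it; move x_2 to the remainder.
  remainder x_2 ≠ 0; add g_4 = x_2 to the basis.

S(f_2,g_3): lcm = x_1*x_2**2. S = x_2.
  leading term x_2: subtract (1)·g_4 from x_2 → 0
  remainder 0.

S(f_1,g_4): lcm = x_1*x_2. S = x_1 + x_2**2 + x_2 + 1.
  leading term x_1: no divisor's leading term divides it; move x_1 to the remainder.
  leading term x_2**2: subtract (1)·g_3 from x_2**2 + x_2 + 1 → 1
  leading term 1: no divisor's leading term divides it; move 1 to the remainder.
  remainder x_1 + 1 ≠ 0; add g_5 = x_1 + 1 to the basis.

S(f_2,g_4): lcm = x_1*x_2. S = x_1 + 1.
  leading term x_1: subtract (1)·g_5 from x_1 + 1 → 0
  remainder 0.

S(g_3,g_4): lcm = x_2**2. S = x_2.
  leading term x_2: subtract (1)·g_4 from x_2 → 0
  remainder 0.

S(f_1,g_5): lcm = x_1*x_2. S = x_1 + x_2**2 + 1.
  leading term x_1: subtract (1)·g_5 from x_1 + x_2**2 + 1 → x_2**2
  leading term x_2**2: subtract (1)·g_3 from x_2**2 → x_2
  leading term x_2: subtract (1)·g_4 from x_2 → 0
  remainder 0.

S(f_2,g_5): lcm = x_1*x_2. S = x_1 + x_2 + 1.
  leading term x_1: subtract (1)·g_5 from x_1 + x_2 + 1 → x_2
  leading term x_2: subtract (1)·g_4 from x_2 → 0
  remainder 0.

S(g_3,g_5): leading monomials are coprime, so the S-polynomial reduces to 0 (Buchberger's first criterion).
S(g_4,g_5): leading monomials are coprime, so the S-polynomial reduces to 0 (Buchberger's first criterion).
Every S-polynomial of the final basis reduces to 0, so we have a Gröbner basis.
Inter-reduce: drop elements whose leading term is divisible by another's, tail-reduce, and make monic.
Reduced Gröbner basis: {x_1 + 1, x_2}.

Buchberger on the second generating set:
h_1 = x_2**2 + x_2, LT = x_2**2.
h_2 = x_1*x_2 + x_1 + x_2**2 + x_2 + 1, LT = x_1*x_2.

S(h_1,h_2): lcm = x_1*x_2**2. S = x_2**3 + x_2**2 + x_2.
  leading term x_2**3: subtract (x_2)·h_1 from x_2**3 + x_2**2 + x_2 → x_2
  leading term x_2: no divisor's leading term divides it; move x_2 to the remainder.
  remainder x_2 ≠ 0; add k_3 = x_2 to the basis.

S(h_1,k_3): lcm = x_2**2. S = x_2.
  leading term x_2: subtract (1)·k_3 from x_2 → 0
  remainder 0.

S(h_2,k_3): lcm = x_1*x_2. S = x_1 + x_2**2 + x_2 + 1.
  leading term x_1: no divisor's leading term divides it; move x_1 to the remainder.
  leading term x_2**2: subtract (1)·h_1 from x_2**2 + x_2 + 1 → 1
  leading term 1: no divisor's leading term divides it; move 1 to the remainder.
  remainder x_1 + 1 ≠ 0; add k_4 = x_1 + 1 to the basis.

S(h_1,k_4): leading monomials are coprime, so the S-polynomial reduces to 0 (Buchberger's first criterion).
S(h_2,k_4): lcm = x_1*x_2. S = x_1 + x_2**2 + 1.
  leading term x_1: subtract (1)·k_4 from x_1 + x_2**2 + 1 → x_2**2
  leading term x_2**2: subtract (1)·h_1 from x_2**2 → x_2
  leading term x_2: subtract (1)·k_3 from x_2 → 0
  remainder 0.

S(k_3,k_4): leading monomials are coprime, so the S-polynomial reduces to 0 (Buchberger's first criterion).
Every S-polynomial of the final basis reduces to 0, so we have a Gröbner basis.
Inter-reduce: drop elements whose leading term is divisible by another's, tail-reduce, and make monic.
Reduced Gröbner basis: {x_1 + 1, x_2}.

The two bases agree; hence the ideals are identical.

Yes, the ideals are equal.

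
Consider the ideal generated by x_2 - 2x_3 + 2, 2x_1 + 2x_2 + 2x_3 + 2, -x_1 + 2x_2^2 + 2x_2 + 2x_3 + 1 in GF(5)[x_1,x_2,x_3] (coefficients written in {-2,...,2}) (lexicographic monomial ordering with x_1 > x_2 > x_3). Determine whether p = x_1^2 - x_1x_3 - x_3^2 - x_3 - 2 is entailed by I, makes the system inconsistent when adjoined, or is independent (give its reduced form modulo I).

Adjoining x_1^2 - x_1x_3 - x_3^2 - x_3 - 2 makes the ideal the whole ring: the system is inconsistent.

First compute the reduced Gröbner basis of I by Buchberger's algorithm.
f_1 = x_2 - 2x_3 + 2, LT = x_2.
f_2 = 2x_1 + 2x_2 + 2x_3 + 2, LT = x_1.
f_3 = -x_1 + 2x_2^2 + 2x_2 + 2x_3 + 1, LT = x_1.

S(f_2,f_3): lcm = x_1. S = 2x_2^2 - 2x_2 - 2x_3 + 2.
  reduce S modulo (f_1, f_2, f_3):
  remainder -2x_3^2 - 2x_3 - 1 ≠ 0; add h_4 = -2x_3^2 - 2x_3 - 1 to the basis.

The other S-polynomials (S(f_1,f_2), S(f_1,f_3), S(f_1,h_4), S(f_2,h_4), S(f_3,h_4)) all reduce to 0 modulo the current basis, so we have a Gröbner basis.
Inter-reduce: drop elements whose leading term is divisible by another's, tail-reduce, and make monic.
Reduced Gröbner basis: {x_1 - 2x_3 - 1, x_2 - 2x_3 + 2, x_3^2 + x_3 - 2}.
Label its elements g_1 = x_1 - 2x_3 - 1, g_2 = x_2 - 2x_3 + 2, g_3 = x_3^2 + x_3 - 2.

Reduce p = x_1^2 - x_1x_3 - x_3^2 - x_3 - 2 modulo G:
  leading term x_1^2: subtract (x_1)·g_1 from x_1^2 - x_1x_3 - x_3^2 - x_3 - 2 → x_1x_3 + x_1 - x_3^2 - x_3 - 2
  leading term x_1x_3: subtract (x_3)·g_1 from x_1x_3 + x_1 - x_3^2 - x_3 - 2 → x_1 + x_3^2 - 2
  leading term x_1: subtract (1)·g_1 from x_1 + x_3^2 - 2 → x_3^2 + 2x_3 - 1
  leading term x_3^2: subtract (1)·g_3 from x_3^2 + 2x_3 - 1 → x_3 + 1
  leading term x_3: no divisor's leading term divides it; move x_3 to the remainder.
  leading term 1: no divisor's leading term divides it; move 1 to the remainder.
  normal form = x_3 + 1.
The normal form is nonzero, so p ∉ I. Since p minus its normal form lies in I, I + (p) = I + (r) where r = x_3 + 1; decide whether this ideal is the whole ring.
Run Buchberger on G together with r (pairs among the g_i already reduce to 0 since G is a Gröbner basis):
g_1 = x_1 - 2x_3 - 1, LT = x_1.
g_2 = x_2 - 2x_3 + 2, LT = x_2.
g_3 = x_3^2 + x_3 - 2, LT = x_3^2.
r = x_3 + 1, LT = x_3.

S(g_3,r): lcm = x_3^2. S = -2.
  reduce S modulo (g_1, g_2, g_3, r):
  remainder -2 ≠ 0; add m_5 = -2 to the basis.

The other S-polynomials (S(g_1,g_2), S(g_1,g_3), S(g_1,r), S(g_2,g_3), S(g_2,r), S(g_1,m_5), S(g_2,m_5), S(g_3,m_5), S(r,m_5)) all reduce to 0 modulo the current basis, so we have a Gröbner basis.
Inter-reduce: drop elements whose leading term is divisible by another's, tail-reduce, and make monic.
Reduced Gröbner basis: {1}.
The reduced Gröbner basis of I + (p) is {1}: the ideal is the whole ring, so the enlarged system has no common solution — adjoining p is inconsistent.

Ideal membership is decidable via reduction modulo a Gröbner basis.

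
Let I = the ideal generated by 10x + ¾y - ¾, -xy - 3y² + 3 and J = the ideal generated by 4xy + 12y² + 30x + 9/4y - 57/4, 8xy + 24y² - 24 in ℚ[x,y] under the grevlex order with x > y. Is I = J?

Since reduced Gröbner bases are canonical representatives of ideals under a given ordering, it suffices to compute and compare them.
Buchberger on the first generating set:
f_1 = 10x + ¾y - ¾, LT = x.
f_2 = -xy - 3y² + 3, LT = xy.

S(f_1,f_2): lcm = xy. S = -117/40y² - 3/40y + 3.
  leading term y²: no divisor's leading term divides it; move -117/40y² to the remainder.
  leading term y: no divisor's leading term divides it; move -3/40y to the remainder.
  leading term 1: no divisor's leading term divides it; move 3 to the remainder.
  remainder -117/40y² - 3/40y + 3 ≠ 0; add g_3 = -117/40y² - 3/40y + 3 to the basis.

S(f_1,g_3): leading monomials are coprime, so the S-polynomial reduces to 0 (Buchberger's first criterion).
S(f_2,g_3): lcm = xy². S = 3y³ - 1/39xy + 40/39x - 3y.
  leading term y³: subtract (-40/39y)·g_3 from 3y³ - 1/39xy + 40/39x - 3y → -1/39xy - 1/13y² + 40/39x + 1/13y
  leading term xy: subtract (-1/390y)·f_1 from -1/39xy - 1/13y² + 40/39x + 1/13y → -3/40y² + 40/39x + 3/40y
  leading term y²: subtract (1/39)·g_3 from -3/40y² + 40/39x + 3/40y → 40/39x + 1/13y - 1/13
  leading term x: subtract (4/39)·f_1 from 40/39x + 1/13y - 1/13 → 0
  remainder 0.

Every S-polynomial of the final basis reduces to 0, so we have a Gröbner basis.
Inter-reduce: drop elements whose leading term is divisible by another's, tail-reduce, and make monic.
Reduced Gröbner basis: {y² + 1/39y - 40/39, x + 3/40y - 3/40}.

Buchberger on the second generating set:
h_1 = 4xy + 12y² + 30x + 9/4y - 57/4, LT = xy.
h_2 = 8xy + 24y² - 24, LT = xy.

S(h_1,h_2): lcm = xy. S = 15/2x + 9/16y - 9/16.
  leading term x: no divisor's leading term divides it; move 15/2x to the remainder.
  leading term y: no divisor's leading term divides it; move 9/16y to the remainder.
  leading term 1: no divisor's leading term divides it; move -9/16 to the remainder.
  remainder 15/2x + 9/16y - 9/16 ≠ 0; add k_3 = 15/2x + 9/16y - 9/16 to the basis.

S(h_1,k_3): lcm = xy. S = 117/40y² + 15/2x + 51/80y - 57/16.
  leading term y²: no divisor's leading term divides it; move 117/40y² to the remainder.
  leading term x: subtract (1)·k_3 from 15/2x + 51/80y - 57/16 → 3/40y - 3
  leading term y: no divisor's leading term divides it; move 3/40y to the remainder.
  leading term 1: no divisor's leading term divides it; move -3 to the remainder.
  remainder 117/40y² + 3/40y - 3 ≠ 0; add k_4 = 117/40y² + 3/40y - 3 to the basis.

S(h_2,k_3): lcm = xy. S = 117/40y² + 3/40y - 3.
  leading term y²: subtract (1)·k_4 from 117/40y² + 3/40y - 3 → 0
  remainder 0.

S(h_1,k_4): lcm = xy². S = 3y³ + 583/78xy + 9/16y² + 40/39x - 57/16y.
  leading term y³: subtract (40/39y)·k_4 from 3y³ + 583/78xy + 9/16y² + 40/39x - 57/16y → 583/78xy + 101/208y² + 40/39x - 101/208y
  leading term xy: subtract (583/312)·h_1 from 583/78xy + 101/208y² + 40/39x - 101/208y → -351/16y² - 8585/156x - 1951/416y + 11077/416
  leading term y²: subtract (-15/2)·k_4 from -351/16y² - 8585/156x - 1951/416y + 11077/416 → -8585/156x - 1717/416y + 1717/416
  leading term x: subtract (-1717/234)·k_3 from -8585/156x - 1717/416y + 1717/416 → 0
  remainder 0.

S(h_2,k_4): lcm = xy². S = 3y³ - 1/39xy + 40/39x - 3y.
  leading term y³: subtract (40/39y)·k_4 from 3y³ - 1/39xy + 40/39x - 3y → -1/39xy - 1/13y² + 40/39x + 1/13y
  leading term xy: subtract (-1/156)·h_1 from -1/39xy - 1/13y² + 40/39x + 1/13y → 95/78x + 19/208y - 19/208
  leading term x: subtract (19/117)·k_3 from 95/78x + 19/208y - 19/208 → 0
  remainder 0.

S(k_3,k_4): leading monomials are coprime, so the S-polynomial reduces to 0 (Buchberger's first criterion).
Every S-polynomial of the final basis reduces to 0, so we have a Gröbner basis.
Inter-reduce: drop elements whose leading term is divisible by another's, tail-reduce, and make monic.
Reduced Gröbner basis: {y² + 1/39y - 40/39, x + 3/40y - 3/40}.

These coincide, so the ideals are equal.

Yes, the ideals are equal.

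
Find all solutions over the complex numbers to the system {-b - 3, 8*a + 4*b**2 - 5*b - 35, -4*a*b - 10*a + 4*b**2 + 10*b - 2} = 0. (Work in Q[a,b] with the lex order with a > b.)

Compute a lex Gröbner basis by Buchberger's algorithm.
f_1 = -b - 3, LT = b.
f_2 = 8*a + 4*b**2 - 5*b - 35, LT = a.
f_3 = -4*a*b - 10*a + 4*b**2 + 10*b - 2, LT = a*b.

S(f_1,f_2): leading monomials are coprime, so the S-polynomial reduces to 0 (Buchberger's first criterion).
S(f_1,f_3): lcm = a*b. S = 1/2*a + b**2 + 5/2*b - 1/2.
  leading term a: subtract (1/16)·f_2 from 1/2*a + b**2 + 5/2*b - 1/2 → 3/4*b**2 + 45/16*b + 27/16
  leading term b**2: subtract (-3/4*b)·f_1 from 3/4*b**2 + 45/16*b + 27/16 → 9/16*b + 27/16
  leading term b: subtract (-9/16)·f_1 from 9/16*b + 27/16 → 0
  remainder 0.

S(f_2,f_3): lcm = a*b. S = -5/2*a + 1/2*b**3 + 3/8*b**2 - 15/8*b - 1/2.
  leading term a: subtract (-5/16)·f_2 from -5/2*a + 1/2*b**3 + 3/8*b**2 - 15/8*b - 1/2 → 1/2*b**3 + 13/8*b**2 - 55/16*b - 183/16
  leading term b**3: subtract (-1/2*b**2)·f_1 from 1/2*b**3 + 13/8*b**2 - 55/16*b - 183/16 → 1/8*b**2 - 55/16*b - 183/16
  leading term b**2: subtract (-1/8*b)·f_1 from 1/8*b**2 - 55/16*b - 183/16 → -61/16*b - 183/16
  leading term b: subtract (61/16)·f_1 from -61/16*b - 183/16 → 0
  remainder 0.

Every S-polynomial of the final basis reduces to 0, so we have a Gröbner basis.
Inter-reduce: drop elements whose leading term is divisible by another's, tail-reduce, and make monic.
Reduced Gröbner basis: {a + 2, b + 3}.

A lex Gröbner basis eliminates variables successively. Here b + 3 depends only on b, with roots {-3}; lifting each root through the earlier basis elements recovers the full solutions.
  b = -3: the earlier basis element becomes a + 2 = 0, giving a = -2 — point (-2, -3).

{(-2, -3)}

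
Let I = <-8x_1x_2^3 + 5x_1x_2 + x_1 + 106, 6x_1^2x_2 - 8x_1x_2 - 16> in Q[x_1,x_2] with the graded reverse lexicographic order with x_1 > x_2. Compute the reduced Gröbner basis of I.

G = {x_2^3 - 159/32x_1x_2 + 6x_2 - 1/8, x_1^2 - 64/3x_2^2 + 314/3x_1 - 128}

f_1 = -8x_1x_2^3 + 5x_1x_2 + x_1 + 106, LT = x_1x_2^3.
f_2 = 6x_1^2x_2 - 8x_1x_2 - 16, LT = x_1^2x_2.

S(f_1,f_2): lcm = x_1^2x_2^3. S = 4/3x_1x_2^3 - 5/8x_1^2x_2 - 1/8x_1^2 + 8/3x_2^2 - 53/4x_1.
  reduce S modulo (f_1, f_2):
  remainder -1/8x_1^2 + 8/3x_2^2 - 157/12x_1 + 16 ≠ 0; add g_3 = -1/8x_1^2 + 8/3x_2^2 - 157/12x_1 + 16 to the basis.

S(f_1,g_3): lcm = x_1^2x_2^3. S = 64/3x_2^5 - 314/3x_1x_2^3 - 5/8x_1^2x_2 + 128x_2^3 - 1/8x_1^2 - 53/4x_1.
  reduce S modulo (f_1, f_2, g_3):
  remainder 64/3x_2^5 + 128x_2^3 - 265/4x_1x_2 - 8/3x_2^2 - 53/4x_1 - 2809/2 ≠ 0; add g_4 = 64/3x_2^5 + 128x_2^3 - 265/4x_1x_2 - 8/3x_2^2 - 53/4x_1 - 2809/2 to the basis.

S(f_2,g_3): lcm = x_1^2x_2. S = 64/3x_2^3 - 106x_1x_2 + 128x_2 - 8/3.
  reduce S modulo (f_1, f_2, g_3, g_4):
  remainder 64/3x_2^3 - 106x_1x_2 + 128x_2 - 8/3 ≠ 0; add g_5 = 64/3x_2^3 - 106x_1x_2 + 128x_2 - 8/3 to the basis.

The other S-polynomials (S(f_1,g_4), S(f_2,g_4), S(g_3,g_4), S(f_1,g_5), S(f_2,g_5), S(g_3,g_5), S(g_4,g_5)) all reduce to 0 modulo the current basis, so we have a Gröbner basis.
Inter-reduce: drop elements whose leading term is divisible by another's, tail-reduce, and make monic.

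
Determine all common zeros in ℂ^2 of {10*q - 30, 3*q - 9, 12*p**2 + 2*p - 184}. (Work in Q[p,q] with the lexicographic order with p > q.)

{(-4, 3), (23/6, 3)}

Compute a lex Gröbner basis by Buchberger's algorithm.
f_1 = 10*q - 30, LT = q.
f_2 = 3*q - 9, LT = q.
f_3 = 12*p**2 + 2*p - 184, LT = p**2.

The S-polynomials (S(f_1,f_2), S(f_1,f_3), S(f_2,f_3)) all reduce to 0 modulo the current basis, so we have a Gröbner basis.
Inter-reduce: drop elements whose leading term is divisible by another's, tail-reduce, and make monic.
Reduced Gröbner basis: {p**2 + 1/6*p - 46/3, q - 3}.

From the last basis element, q - 3 = 0, so q takes values in {3}. Each choice, substituted upward through the basis, yields the corresponding point(s) of the solution set.
  q = 3: the earlier basis element becomes p**2 + 1/6*p - 46/3 = 0, giving p = -4, 23/6 — points (-4, 3), (23/6, 3).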